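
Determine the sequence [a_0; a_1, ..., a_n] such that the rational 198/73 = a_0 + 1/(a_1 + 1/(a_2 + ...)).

[2; 1, 2, 2, 10]

Run the Euclidean algorithm on 198 and 73; the successive quotients are the partial quotients a_0, a_1, ... (each step inverts the fractional part left over by the previous one):
  198 = 2*73 + 52, so a_0 = 2.
  73 = 1*52 + 21, so a_1 = 1.
  52 = 2*21 + 10, so a_2 = 2.
  21 = 2*10 + 1, so a_3 = 2.
  10 = 10*1 + 0, so a_4 = 10.
The remainder reaches 0 after 5 divisions, so the expansion has 5 partial quotients, read off in order.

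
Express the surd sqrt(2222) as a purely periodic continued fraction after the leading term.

Write x_i = (sqrt(2222) + m_i)/d_i with (m_0, d_0) = (0, 1). a_0 = floor(sqrt(2222)) = 47, since 47^2 = 2209 <= 2222 < 2304 = 48^2.
Iterate m_{i+1} = d_i*a_i - m_i, d_{i+1} = (2222 - m_{i+1}^2)/d_i, a_{i+1} = floor((a_0 + m_{i+1})/d_{i+1}):
  m_1 = 1*47 - 0 = 47, d_1 = (2222 - 47^2)/1 = 13/1 = 13, a_1 = floor((47 + 47)/13) = 7.
  m_2 = 13*7 - 47 = 44, d_2 = (2222 - 44^2)/13 = 286/13 = 22, a_2 = floor((47 + 44)/22) = 4.
  m_3 = 22*4 - 44 = 44, d_3 = (2222 - 44^2)/22 = 286/22 = 13, a_3 = floor((47 + 44)/13) = 7.
  m_4 = 13*7 - 44 = 47, d_4 = (2222 - 47^2)/13 = 13/13 = 1, a_4 = floor((47 + 47)/1) = 94.
  m_5 = 1*94 - 47 = 47, d_5 = (2222 - 47^2)/1 = 13/1 = 13: (m_5, d_5) = (m_1, d_1) = (47, 13), so from here the quotients repeat a_1, ..., a_4; the period length is 4.
Hence the expansion of sqrt(2222) is a_0 = 47 followed by the repeating block 7, 4, 7, 94 (period 4).

[47; (7, 4, 7, 94)]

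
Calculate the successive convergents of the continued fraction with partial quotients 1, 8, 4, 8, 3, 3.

1/1, 9/8, 37/33, 305/272, 952/849, 3161/2819

Using the convergent recurrence p_i = a_i*p_{i-1} + p_{i-2}, q_i = a_i*q_{i-1} + q_{i-2} with p_{-2}=0, p_{-1}=1, q_{-2}=1, q_{-1}=0:
  i=0: a_0=1, p_0 = 1*1 + 0 = 1, q_0 = 1*0 + 1 = 1.
  i=1: a_1=8, p_1 = 8*1 + 1 = 9, q_1 = 8*1 + 0 = 8.
  i=2: a_2=4, p_2 = 4*9 + 1 = 37, q_2 = 4*8 + 1 = 33.
  i=3: a_3=8, p_3 = 8*37 + 9 = 305, q_3 = 8*33 + 8 = 272.
  i=4: a_4=3, p_4 = 3*305 + 37 = 952, q_4 = 3*272 + 33 = 849.
  i=5: a_5=3, p_5 = 3*952 + 305 = 3161, q_5 = 3*849 + 272 = 2819.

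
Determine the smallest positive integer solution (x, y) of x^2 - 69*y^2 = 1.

First expand sqrt(69) as a continued fraction. With x_i = (sqrt(69) + m_i)/d_i and (m_0, d_0) = (0, 1): a_0 = floor(sqrt(69)) = 8, since 8^2 = 64 <= 69 < 81 = 9^2.
Iterate m_{i+1} = d_i*a_i - m_i, d_{i+1} = (69 - m_{i+1}^2)/d_i, a_{i+1} = floor((a_0 + m_{i+1})/d_{i+1}):
  m_1 = 1*8 - 0 = 8, d_1 = (69 - 8^2)/1 = 5/1 = 5, a_1 = floor((8 + 8)/5) = 3.
  m_2 = 5*3 - 8 = 7, d_2 = (69 - 7^2)/5 = 20/5 = 4, a_2 = floor((8 + 7)/4) = 3.
  m_3 = 4*3 - 7 = 5, d_3 = (69 - 5^2)/4 = 44/4 = 11, a_3 = floor((8 + 5)/11) = 1.
  m_4 = 11*1 - 5 = 6, d_4 = (69 - 6^2)/11 = 33/11 = 3, a_4 = floor((8 + 6)/3) = 4.
  m_5 = 3*4 - 6 = 6, d_5 = (69 - 6^2)/3 = 33/3 = 11, a_5 = floor((8 + 6)/11) = 1.
  m_6 = 11*1 - 6 = 5, d_6 = (69 - 5^2)/11 = 44/11 = 4, a_6 = floor((8 + 5)/4) = 3.
  m_7 = 4*3 - 5 = 7, d_7 = (69 - 7^2)/4 = 20/4 = 5, a_7 = floor((8 + 7)/5) = 3.
  m_8 = 5*3 - 7 = 8, d_8 = (69 - 8^2)/5 = 5/5 = 1, a_8 = floor((8 + 8)/1) = 16.
  m_9 = 1*16 - 8 = 8, d_9 = (69 - 8^2)/1 = 5/1 = 5: (m_9, d_9) = (m_1, d_1) = (8, 5), so from here the quotients repeat a_1, ..., a_8; the period length is 8.
So sqrt(69) = [8; (3, 3, 1, 4, 1, 3, 3, 16)] with period length k = 8.
k is even, so the fundamental solution of x^2 - 69y^2 = 1 is (p_{k-1}, q_{k-1}) = (p_7, q_7); compute convergents through index 7.
Convergents (p_i = a_i*p_{i-1} + p_{i-2}, q_i = a_i*q_{i-1} + q_{i-2} with p_{-2}=0, p_{-1}=1, q_{-2}=1, q_{-1}=0):
  i=0: a_0=8, p_0 = 8*1 + 0 = 8, q_0 = 8*0 + 1 = 1.
  i=1: a_1=3, p_1 = 3*8 + 1 = 25, q_1 = 3*1 + 0 = 3.
  i=2: a_2=3, p_2 = 3*25 + 8 = 83, q_2 = 3*3 + 1 = 10.
  i=3: a_3=1, p_3 = 1*83 + 25 = 108, q_3 = 1*10 + 3 = 13.
  i=4: a_4=4, p_4 = 4*108 + 83 = 515, q_4 = 4*13 + 10 = 62.
  i=5: a_5=1, p_5 = 1*515 + 108 = 623, q_5 = 1*62 + 13 = 75.
  i=6: a_6=3, p_6 = 3*623 + 515 = 2384, q_6 = 3*75 + 62 = 287.
  i=7: a_7=3, p_7 = 3*2384 + 623 = 7775, q_7 = 3*287 + 75 = 936.
Check: 7775^2 - 69*936^2 = 60450625 - 60450624 = 1, so (x, y) = (7775, 936) solves the equation, and by the theorem it is the least positive solution.

(x, y) = (7775, 936)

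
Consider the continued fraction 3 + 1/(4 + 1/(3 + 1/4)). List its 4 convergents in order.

Using the convergent recurrence p_i = a_i*p_{i-1} + p_{i-2}, q_i = a_i*q_{i-1} + q_{i-2} with p_{-2}=0, p_{-1}=1, q_{-2}=1, q_{-1}=0:
  i=0: a_0=3, p_0 = 3*1 + 0 = 3, q_0 = 3*0 + 1 = 1.
  i=1: a_1=4, p_1 = 4*3 + 1 = 13, q_1 = 4*1 + 0 = 4.
  i=2: a_2=3, p_2 = 3*13 + 3 = 42, q_2 = 3*4 + 1 = 13.
  i=3: a_3=4, p_3 = 4*42 + 13 = 181, q_3 = 4*13 + 4 = 56.

3/1, 13/4, 42/13, 181/56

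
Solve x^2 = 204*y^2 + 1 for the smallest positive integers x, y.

(x, y) = (4999, 350)

First expand sqrt(204) as a continued fraction. With x_i = (sqrt(204) + m_i)/d_i and (m_0, d_0) = (0, 1): a_0 = floor(sqrt(204)) = 14, since 14^2 = 196 <= 204 < 225 = 15^2.
Iterate m_{i+1} = d_i*a_i - m_i, d_{i+1} = (204 - m_{i+1}^2)/d_i, a_{i+1} = floor((a_0 + m_{i+1})/d_{i+1}):
  m_1 = 1*14 - 0 = 14, d_1 = (204 - 14^2)/1 = 8/1 = 8, a_1 = floor((14 + 14)/8) = 3.
  m_2 = 8*3 - 14 = 10, d_2 = (204 - 10^2)/8 = 104/8 = 13, a_2 = floor((14 + 10)/13) = 1.
  m_3 = 13*1 - 10 = 3, d_3 = (204 - 3^2)/13 = 195/13 = 15, a_3 = floor((14 + 3)/15) = 1.
  m_4 = 15*1 - 3 = 12, d_4 = (204 - 12^2)/15 = 60/15 = 4, a_4 = floor((14 + 12)/4) = 6.
  m_5 = 4*6 - 12 = 12, d_5 = (204 - 12^2)/4 = 60/4 = 15, a_5 = floor((14 + 12)/15) = 1.
  m_6 = 15*1 - 12 = 3, d_6 = (204 - 3^2)/15 = 195/15 = 13, a_6 = floor((14 + 3)/13) = 1.
  m_7 = 13*1 - 3 = 10, d_7 = (204 - 10^2)/13 = 104/13 = 8, a_7 = floor((14 + 10)/8) = 3.
  m_8 = 8*3 - 10 = 14, d_8 = (204 - 14^2)/8 = 8/8 = 1, a_8 = floor((14 + 14)/1) = 28.
  m_9 = 1*28 - 14 = 14, d_9 = (204 - 14^2)/1 = 8/1 = 8: (m_9, d_9) = (m_1, d_1) = (14, 8), so from here the quotients repeat a_1, ..., a_8; the period length is 8.
So sqrt(204) = [14; (3, 1, 1, 6, 1, 1, 3, 28)] with period length k = 8.
k is even, so the fundamental solution of x^2 - 204y^2 = 1 is (p_{k-1}, q_{k-1}) = (p_7, q_7); compute convergents through index 7.
Convergents (p_i = a_i*p_{i-1} + p_{i-2}, q_i = a_i*q_{i-1} + q_{i-2} with p_{-2}=0, p_{-1}=1, q_{-2}=1, q_{-1}=0):
  i=0: a_0=14, p_0 = 14*1 + 0 = 14, q_0 = 14*0 + 1 = 1.
  i=1: a_1=3, p_1 = 3*14 + 1 = 43, q_1 = 3*1 + 0 = 3.
  i=2: a_2=1, p_2 = 1*43 + 14 = 57, q_2 = 1*3 + 1 = 4.
  i=3: a_3=1, p_3 = 1*57 + 43 = 100, q_3 = 1*4 + 3 = 7.
  i=4: a_4=6, p_4 = 6*100 + 57 = 657, q_4 = 6*7 + 4 = 46.
  i=5: a_5=1, p_5 = 1*657 + 100 = 757, q_5 = 1*46 + 7 = 53.
  i=6: a_6=1, p_6 = 1*757 + 657 = 1414, q_6 = 1*53 + 46 = 99.
  i=7: a_7=3, p_7 = 3*1414 + 757 = 4999, q_7 = 3*99 + 53 = 350.
Check: 4999^2 - 204*350^2 = 24990001 - 24990000 = 1, so (x, y) = (4999, 350) solves the equation, and by the theorem it is the least positive solution.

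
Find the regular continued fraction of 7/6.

Run the Euclidean algorithm on 7 and 6; the successive quotients are the partial quotients a_0, a_1, ... (each step inverts the fractional part left over by the previous one):
  7 = 1*6 + 1, so a_0 = 1.
  6 = 6*1 + 0, so a_1 = 6.
The remainder reaches 0 after 2 divisions, so the expansion has 2 partial quotients, read off in order.

[1; 6]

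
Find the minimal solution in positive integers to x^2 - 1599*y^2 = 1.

(x, y) = (40, 1)

First expand sqrt(1599) as a continued fraction. With x_i = (sqrt(1599) + m_i)/d_i and (m_0, d_0) = (0, 1): a_0 = floor(sqrt(1599)) = 39, since 39^2 = 1521 <= 1599 < 1600 = 40^2.
Iterate m_{i+1} = d_i*a_i - m_i, d_{i+1} = (1599 - m_{i+1}^2)/d_i, a_{i+1} = floor((a_0 + m_{i+1})/d_{i+1}):
  m_1 = 1*39 - 0 = 39, d_1 = (1599 - 39^2)/1 = 78/1 = 78, a_1 = floor((39 + 39)/78) = 1.
  m_2 = 78*1 - 39 = 39, d_2 = (1599 - 39^2)/78 = 78/78 = 1, a_2 = floor((39 + 39)/1) = 78.
  m_3 = 1*78 - 39 = 39, d_3 = (1599 - 39^2)/1 = 78/1 = 78: (m_3, d_3) = (m_1, d_1) = (39, 78), so from here the quotients repeat a_1, a_2; the period length is 2.
So sqrt(1599) = [39; (1, 78)] with period length k = 2.
k is even, so the fundamental solution of x^2 - 1599y^2 = 1 is (p_{k-1}, q_{k-1}) = (p_1, q_1); compute convergents through index 1.
Convergents (p_i = a_i*p_{i-1} + p_{i-2}, q_i = a_i*q_{i-1} + q_{i-2} with p_{-2}=0, p_{-1}=1, q_{-2}=1, q_{-1}=0):
  i=0: a_0=39, p_0 = 39*1 + 0 = 39, q_0 = 39*0 + 1 = 1.
  i=1: a_1=1, p_1 = 1*39 + 1 = 40, q_1 = 1*1 + 0 = 1.
Check: 40^2 - 1599*1^2 = 1600 - 1599 = 1, so (x, y) = (40, 1) solves the equation, and by the theorem it is the least positive solution.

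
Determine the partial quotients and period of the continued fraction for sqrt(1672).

[40; (1, 8, 10, 8, 1, 80)]

Write x_i = (sqrt(1672) + m_i)/d_i with (m_0, d_0) = (0, 1). a_0 = floor(sqrt(1672)) = 40, since 40^2 = 1600 <= 1672 < 1681 = 41^2.
Iterate m_{i+1} = d_i*a_i - m_i, d_{i+1} = (1672 - m_{i+1}^2)/d_i, a_{i+1} = floor((a_0 + m_{i+1})/d_{i+1}):
  m_1 = 1*40 - 0 = 40, d_1 = (1672 - 40^2)/1 = 72/1 = 72, a_1 = floor((40 + 40)/72) = 1.
  m_2 = 72*1 - 40 = 32, d_2 = (1672 - 32^2)/72 = 648/72 = 9, a_2 = floor((40 + 32)/9) = 8.
  m_3 = 9*8 - 32 = 40, d_3 = (1672 - 40^2)/9 = 72/9 = 8, a_3 = floor((40 + 40)/8) = 10.
  m_4 = 8*10 - 40 = 40, d_4 = (1672 - 40^2)/8 = 72/8 = 9, a_4 = floor((40 + 40)/9) = 8.
  m_5 = 9*8 - 40 = 32, d_5 = (1672 - 32^2)/9 = 648/9 = 72, a_5 = floor((40 + 32)/72) = 1.
  m_6 = 72*1 - 32 = 40, d_6 = (1672 - 40^2)/72 = 72/72 = 1, a_6 = floor((40 + 40)/1) = 80.
  m_7 = 1*80 - 40 = 40, d_7 = (1672 - 40^2)/1 = 72/1 = 72: (m_7, d_7) = (m_1, d_1) = (40, 72), so from here the quotients repeat a_1, ..., a_6; the period length is 6.
Hence the expansion of sqrt(1672) is a_0 = 40 followed by the repeating block 1, 8, 10, 8, 1, 80 (period 6).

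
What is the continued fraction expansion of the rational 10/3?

[3; 3]

Run the Euclidean algorithm on 10 and 3; the successive quotients are the partial quotients a_0, a_1, ... (each step inverts the fractional part left over by the previous one):
  10 = 3*3 + 1, so a_0 = 3.
  3 = 3*1 + 0, so a_1 = 3.
The remainder reaches 0 after 2 divisions, so the expansion has 2 partial quotients, read off in order.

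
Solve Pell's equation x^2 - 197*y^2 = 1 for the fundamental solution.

(x, y) = (393, 28)

First expand sqrt(197) as a continued fraction. With x_i = (sqrt(197) + m_i)/d_i and (m_0, d_0) = (0, 1): a_0 = floor(sqrt(197)) = 14, since 14^2 = 196 <= 197 < 225 = 15^2.
Iterate m_{i+1} = d_i*a_i - m_i, d_{i+1} = (197 - m_{i+1}^2)/d_i, a_{i+1} = floor((a_0 + m_{i+1})/d_{i+1}):
  m_1 = 1*14 - 0 = 14, d_1 = (197 - 14^2)/1 = 1/1 = 1, a_1 = floor((14 + 14)/1) = 28.
  m_2 = 1*28 - 14 = 14, d_2 = (197 - 14^2)/1 = 1/1 = 1: (m_2, d_2) = (m_1, d_1) = (14, 1), so from here the quotient a_1 repeats; the period length is 1.
So sqrt(197) = [14; (28)] with period length k = 1.
k is odd, so (p_{k-1}, q_{k-1}) only solves x^2 - 197y^2 = -1 and the fundamental solution of x^2 - 197y^2 = 1 is (p_{2k-1}, q_{2k-1}) = (p_1, q_1); compute convergents through index 1, running through the period twice.
Convergents (p_i = a_i*p_{i-1} + p_{i-2}, q_i = a_i*q_{i-1} + q_{i-2} with p_{-2}=0, p_{-1}=1, q_{-2}=1, q_{-1}=0):
  i=0: a_0=14, p_0 = 14*1 + 0 = 14, q_0 = 14*0 + 1 = 1.
  i=1: a_1=28, p_1 = 28*14 + 1 = 393, q_1 = 28*1 + 0 = 28.
Indeed p_0^2 - 197*q_0^2 = 196 - 197 = -1, not +1.
Check: 393^2 - 197*28^2 = 154449 - 154448 = 1, so (x, y) = (393, 28) solves the equation, and by the theorem it is the least positive solution.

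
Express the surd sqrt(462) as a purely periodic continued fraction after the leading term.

Write x_i = (sqrt(462) + m_i)/d_i with (m_0, d_0) = (0, 1). a_0 = floor(sqrt(462)) = 21, since 21^2 = 441 <= 462 < 484 = 22^2.
Iterate m_{i+1} = d_i*a_i - m_i, d_{i+1} = (462 - m_{i+1}^2)/d_i, a_{i+1} = floor((a_0 + m_{i+1})/d_{i+1}):
  m_1 = 1*21 - 0 = 21, d_1 = (462 - 21^2)/1 = 21/1 = 21, a_1 = floor((21 + 21)/21) = 2.
  m_2 = 21*2 - 21 = 21, d_2 = (462 - 21^2)/21 = 21/21 = 1, a_2 = floor((21 + 21)/1) = 42.
  m_3 = 1*42 - 21 = 21, d_3 = (462 - 21^2)/1 = 21/1 = 21: (m_3, d_3) = (m_1, d_1) = (21, 21), so from here the quotients repeat a_1, a_2; the period length is 2.
Hence the expansion of sqrt(462) is a_0 = 21 followed by the repeating block 2, 42 (period 2).

[21; (2, 42)]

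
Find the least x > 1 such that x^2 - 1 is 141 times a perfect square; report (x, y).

(x, y) = (95, 8)

First expand sqrt(141) as a continued fraction. With x_i = (sqrt(141) + m_i)/d_i and (m_0, d_0) = (0, 1): a_0 = floor(sqrt(141)) = 11, since 11^2 = 121 <= 141 < 144 = 12^2.
Iterate m_{i+1} = d_i*a_i - m_i, d_{i+1} = (141 - m_{i+1}^2)/d_i, a_{i+1} = floor((a_0 + m_{i+1})/d_{i+1}):
  m_1 = 1*11 - 0 = 11, d_1 = (141 - 11^2)/1 = 20/1 = 20, a_1 = floor((11 + 11)/20) = 1.
  m_2 = 20*1 - 11 = 9, d_2 = (141 - 9^2)/20 = 60/20 = 3, a_2 = floor((11 + 9)/3) = 6.
  m_3 = 3*6 - 9 = 9, d_3 = (141 - 9^2)/3 = 60/3 = 20, a_3 = floor((11 + 9)/20) = 1.
  m_4 = 20*1 - 9 = 11, d_4 = (141 - 11^2)/20 = 20/20 = 1, a_4 = floor((11 + 11)/1) = 22.
  m_5 = 1*22 - 11 = 11, d_5 = (141 - 11^2)/1 = 20/1 = 20: (m_5, d_5) = (m_1, d_1) = (11, 20), so from here the quotients repeat a_1, ..., a_4; the period length is 4.
So sqrt(141) = [11; (1, 6, 1, 22)] with period length k = 4.
k is even, so the fundamental solution of x^2 - 141y^2 = 1 is (p_{k-1}, q_{k-1}) = (p_3, q_3); compute convergents through index 3.
Convergents (p_i = a_i*p_{i-1} + p_{i-2}, q_i = a_i*q_{i-1} + q_{i-2} with p_{-2}=0, p_{-1}=1, q_{-2}=1, q_{-1}=0):
  i=0: a_0=11, p_0 = 11*1 + 0 = 11, q_0 = 11*0 + 1 = 1.
  i=1: a_1=1, p_1 = 1*11 + 1 = 12, q_1 = 1*1 + 0 = 1.
  i=2: a_2=6, p_2 = 6*12 + 11 = 83, q_2 = 6*1 + 1 = 7.
  i=3: a_3=1, p_3 = 1*83 + 12 = 95, q_3 = 1*7 + 1 = 8.
Check: 95^2 - 141*8^2 = 9025 - 9024 = 1, so (x, y) = (95, 8) solves the equation, and by the theorem it is the least positive solution.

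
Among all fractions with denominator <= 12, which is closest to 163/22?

Expand x = 163/22 as a continued fraction with the Euclidean algorithm:
  163 = 7*22 + 9, so a_0 = 7.
  22 = 2*9 + 4, so a_1 = 2.
  9 = 2*4 + 1, so a_2 = 2.
  4 = 4*1 + 0, so a_3 = 4.
so x = [7; 2, 2, 4].
Convergents (p_i = a_i*p_{i-1} + p_{i-2}, q_i = a_i*q_{i-1} + q_{i-2} with p_{-2}=0, p_{-1}=1, q_{-2}=1, q_{-1}=0), until the denominator exceeds 12:
  i=0: a_0=7, p_0 = 7*1 + 0 = 7, q_0 = 7*0 + 1 = 1.
  i=1: a_1=2, p_1 = 2*7 + 1 = 15, q_1 = 2*1 + 0 = 2.
  i=2: a_2=2, p_2 = 2*15 + 7 = 37, q_2 = 2*2 + 1 = 5.
  i=3: a_3=4, p_3 = 4*37 + 15 = 163, q_3 = 4*5 + 2 = 22.
q_3 = 22 > 12, so the last convergent with denominator <= 12 is p_2/q_2 = 37/5.
The closest fraction with denominator <= 12 is either p_2/q_2 or the intermediate fraction (k*p_2 + p_1)/(k*q_2 + q_1) with the largest k >= 1 whose denominator stays <= 12; these approach x as k grows, and every other convergent or intermediate fraction in range is farther away.
Largest k: floor((12 - q_1)/q_2) = floor((12 - 2)/5) = 2.
That gives (2*37 + 15)/(2*5 + 2) = 89/12.
Compare the errors: |x - 37/5| = |163*5 - 37*22|/(22*5) = 1/110, and |x - 89/12| = |163*12 - 89*22|/(22*12) = 2/264.
Cross-multiplying, 2*110 = 220 < 264 = 1*264, so 2/264 is smaller: the intermediate fraction 89/12 is closer to x than 37/5.

89/12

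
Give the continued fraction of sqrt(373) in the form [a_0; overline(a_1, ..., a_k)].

[19; overline(3, 5, 5, 3, 38)]

Write x_i = (sqrt(373) + m_i)/d_i with (m_0, d_0) = (0, 1). a_0 = floor(sqrt(373)) = 19, since 19^2 = 361 <= 373 < 400 = 20^2.
Iterate m_{i+1} = d_i*a_i - m_i, d_{i+1} = (373 - m_{i+1}^2)/d_i, a_{i+1} = floor((a_0 + m_{i+1})/d_{i+1}):
  m_1 = 1*19 - 0 = 19, d_1 = (373 - 19^2)/1 = 12/1 = 12, a_1 = floor((19 + 19)/12) = 3.
  m_2 = 12*3 - 19 = 17, d_2 = (373 - 17^2)/12 = 84/12 = 7, a_2 = floor((19 + 17)/7) = 5.
  m_3 = 7*5 - 17 = 18, d_3 = (373 - 18^2)/7 = 49/7 = 7, a_3 = floor((19 + 18)/7) = 5.
  m_4 = 7*5 - 18 = 17, d_4 = (373 - 17^2)/7 = 84/7 = 12, a_4 = floor((19 + 17)/12) = 3.
  m_5 = 12*3 - 17 = 19, d_5 = (373 - 19^2)/12 = 12/12 = 1, a_5 = floor((19 + 19)/1) = 38.
  m_6 = 1*38 - 19 = 19, d_6 = (373 - 19^2)/1 = 12/1 = 12: (m_6, d_6) = (m_1, d_1) = (19, 12), so from here the quotients repeat a_1, ..., a_5; the period length is 5.
Hence the expansion of sqrt(373) is a_0 = 19 followed by the repeating block 3, 5, 5, 3, 38 (period 5).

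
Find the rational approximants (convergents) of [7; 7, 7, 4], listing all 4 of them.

Using the convergent recurrence p_i = a_i*p_{i-1} + p_{i-2}, q_i = a_i*q_{i-1} + q_{i-2} with p_{-2}=0, p_{-1}=1, q_{-2}=1, q_{-1}=0:
  i=0: a_0=7, p_0 = 7*1 + 0 = 7, q_0 = 7*0 + 1 = 1.
  i=1: a_1=7, p_1 = 7*7 + 1 = 50, q_1 = 7*1 + 0 = 7.
  i=2: a_2=7, p_2 = 7*50 + 7 = 357, q_2 = 7*7 + 1 = 50.
  i=3: a_3=4, p_3 = 4*357 + 50 = 1478, q_3 = 4*50 + 7 = 207.

7/1, 50/7, 357/50, 1478/207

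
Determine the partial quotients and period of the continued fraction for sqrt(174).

Write x_i = (sqrt(174) + m_i)/d_i with (m_0, d_0) = (0, 1). a_0 = floor(sqrt(174)) = 13, since 13^2 = 169 <= 174 < 196 = 14^2.
Iterate m_{i+1} = d_i*a_i - m_i, d_{i+1} = (174 - m_{i+1}^2)/d_i, a_{i+1} = floor((a_0 + m_{i+1})/d_{i+1}):
  m_1 = 1*13 - 0 = 13, d_1 = (174 - 13^2)/1 = 5/1 = 5, a_1 = floor((13 + 13)/5) = 5.
  m_2 = 5*5 - 13 = 12, d_2 = (174 - 12^2)/5 = 30/5 = 6, a_2 = floor((13 + 12)/6) = 4.
  m_3 = 6*4 - 12 = 12, d_3 = (174 - 12^2)/6 = 30/6 = 5, a_3 = floor((13 + 12)/5) = 5.
  m_4 = 5*5 - 12 = 13, d_4 = (174 - 13^2)/5 = 5/5 = 1, a_4 = floor((13 + 13)/1) = 26.
  m_5 = 1*26 - 13 = 13, d_5 = (174 - 13^2)/1 = 5/1 = 5: (m_5, d_5) = (m_1, d_1) = (13, 5), so from here the quotients repeat a_1, ..., a_4; the period length is 4.
Hence the expansion of sqrt(174) is a_0 = 13 followed by the repeating block 5, 4, 5, 26 (period 4).

[13; (5, 4, 5, 26)]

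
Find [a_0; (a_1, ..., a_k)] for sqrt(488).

Write x_i = (sqrt(488) + m_i)/d_i with (m_0, d_0) = (0, 1). a_0 = floor(sqrt(488)) = 22, since 22^2 = 484 <= 488 < 529 = 23^2.
Iterate m_{i+1} = d_i*a_i - m_i, d_{i+1} = (488 - m_{i+1}^2)/d_i, a_{i+1} = floor((a_0 + m_{i+1})/d_{i+1}):
  m_1 = 1*22 - 0 = 22, d_1 = (488 - 22^2)/1 = 4/1 = 4, a_1 = floor((22 + 22)/4) = 11.
  m_2 = 4*11 - 22 = 22, d_2 = (488 - 22^2)/4 = 4/4 = 1, a_2 = floor((22 + 22)/1) = 44.
  m_3 = 1*44 - 22 = 22, d_3 = (488 - 22^2)/1 = 4/1 = 4: (m_3, d_3) = (m_1, d_1) = (22, 4), so from here the quotients repeat a_1, a_2; the period length is 2.
Hence the expansion of sqrt(488) is a_0 = 22 followed by the repeating block 11, 44 (period 2).

[22; (11, 44)]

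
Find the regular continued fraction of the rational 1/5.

[0; 5]

Run the Euclidean algorithm on 1 and 5; the successive quotients are the partial quotients a_0, a_1, ... (each step inverts the fractional part left over by the previous one):
  1 = 0*5 + 1, so a_0 = 0.
  5 = 5*1 + 0, so a_1 = 5.
The remainder reaches 0 after 2 divisions, so the expansion has 2 partial quotients, read off in order.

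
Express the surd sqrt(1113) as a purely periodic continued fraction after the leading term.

[33; (2, 1, 3, 3, 1, 8, 1, 3, 3, 1, 2, 66)]

Write x_i = (sqrt(1113) + m_i)/d_i with (m_0, d_0) = (0, 1). a_0 = floor(sqrt(1113)) = 33, since 33^2 = 1089 <= 1113 < 1156 = 34^2.
Iterate m_{i+1} = d_i*a_i - m_i, d_{i+1} = (1113 - m_{i+1}^2)/d_i, a_{i+1} = floor((a_0 + m_{i+1})/d_{i+1}):
  m_1 = 1*33 - 0 = 33, d_1 = (1113 - 33^2)/1 = 24/1 = 24, a_1 = floor((33 + 33)/24) = 2.
  m_2 = 24*2 - 33 = 15, d_2 = (1113 - 15^2)/24 = 888/24 = 37, a_2 = floor((33 + 15)/37) = 1.
  m_3 = 37*1 - 15 = 22, d_3 = (1113 - 22^2)/37 = 629/37 = 17, a_3 = floor((33 + 22)/17) = 3.
  m_4 = 17*3 - 22 = 29, d_4 = (1113 - 29^2)/17 = 272/17 = 16, a_4 = floor((33 + 29)/16) = 3.
  m_5 = 16*3 - 29 = 19, d_5 = (1113 - 19^2)/16 = 752/16 = 47, a_5 = floor((33 + 19)/47) = 1.
  m_6 = 47*1 - 19 = 28, d_6 = (1113 - 28^2)/47 = 329/47 = 7, a_6 = floor((33 + 28)/7) = 8.
  m_7 = 7*8 - 28 = 28, d_7 = (1113 - 28^2)/7 = 329/7 = 47, a_7 = floor((33 + 28)/47) = 1.
  m_8 = 47*1 - 28 = 19, d_8 = (1113 - 19^2)/47 = 752/47 = 16, a_8 = floor((33 + 19)/16) = 3.
  m_9 = 16*3 - 19 = 29, d_9 = (1113 - 29^2)/16 = 272/16 = 17, a_9 = floor((33 + 29)/17) = 3.
  m_10 = 17*3 - 29 = 22, d_10 = (1113 - 22^2)/17 = 629/17 = 37, a_10 = floor((33 + 22)/37) = 1.
  m_11 = 37*1 - 22 = 15, d_11 = (1113 - 15^2)/37 = 888/37 = 24, a_11 = floor((33 + 15)/24) = 2.
  m_12 = 24*2 - 15 = 33, d_12 = (1113 - 33^2)/24 = 24/24 = 1, a_12 = floor((33 + 33)/1) = 66.
  m_13 = 1*66 - 33 = 33, d_13 = (1113 - 33^2)/1 = 24/1 = 24: (m_13, d_13) = (m_1, d_1) = (33, 24), so from here the quotients repeat a_1, ..., a_12; the period length is 12.
Hence the expansion of sqrt(1113) is a_0 = 33 followed by the repeating block 2, 1, 3, 3, 1, 8, 1, 3, 3, 1, 2, 66 (period 12).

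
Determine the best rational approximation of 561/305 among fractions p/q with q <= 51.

57/31

Expand x = 561/305 as a continued fraction with the Euclidean algorithm:
  561 = 1*305 + 256, so a_0 = 1.
  305 = 1*256 + 49, so a_1 = 1.
  256 = 5*49 + 11, so a_2 = 5.
  49 = 4*11 + 5, so a_3 = 4.
  11 = 2*5 + 1, so a_4 = 2.
  5 = 5*1 + 0, so a_5 = 5.
so x = [1; 1, 5, 4, 2, 5].
Convergents (p_i = a_i*p_{i-1} + p_{i-2}, q_i = a_i*q_{i-1} + q_{i-2} with p_{-2}=0, p_{-1}=1, q_{-2}=1, q_{-1}=0), until the denominator exceeds 51:
  i=0: a_0=1, p_0 = 1*1 + 0 = 1, q_0 = 1*0 + 1 = 1.
  i=1: a_1=1, p_1 = 1*1 + 1 = 2, q_1 = 1*1 + 0 = 1.
  i=2: a_2=5, p_2 = 5*2 + 1 = 11, q_2 = 5*1 + 1 = 6.
  i=3: a_3=4, p_3 = 4*11 + 2 = 46, q_3 = 4*6 + 1 = 25.
  i=4: a_4=2, p_4 = 2*46 + 11 = 103, q_4 = 2*25 + 6 = 56.
q_4 = 56 > 51, so the last convergent with denominator <= 51 is p_3/q_3 = 46/25.
The closest fraction with denominator <= 51 is either p_3/q_3 or the intermediate fraction (k*p_3 + p_2)/(k*q_3 + q_2) with the largest k >= 1 whose denominator stays <= 51; these approach x as k grows, and every other convergent or intermediate fraction in range is farther away.
Largest k: floor((51 - q_2)/q_3) = floor((51 - 6)/25) = 1.
That gives (1*46 + 11)/(1*25 + 6) = 57/31.
Compare the errors: |x - 46/25| = |561*25 - 46*305|/(305*25) = 5/7625, and |x - 57/31| = |561*31 - 57*305|/(305*31) = 6/9455.
Cross-multiplying, 6*7625 = 45750 < 47275 = 5*9455, so 6/9455 is smaller: the intermediate fraction 57/31 is closer to x than 46/25.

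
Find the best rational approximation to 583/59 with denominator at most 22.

168/17

Expand x = 583/59 as a continued fraction with the Euclidean algorithm:
  583 = 9*59 + 52, so a_0 = 9.
  59 = 1*52 + 7, so a_1 = 1.
  52 = 7*7 + 3, so a_2 = 7.
  7 = 2*3 + 1, so a_3 = 2.
  3 = 3*1 + 0, so a_4 = 3.
so x = [9; 1, 7, 2, 3].
Convergents (p_i = a_i*p_{i-1} + p_{i-2}, q_i = a_i*q_{i-1} + q_{i-2} with p_{-2}=0, p_{-1}=1, q_{-2}=1, q_{-1}=0), until the denominator exceeds 22:
  i=0: a_0=9, p_0 = 9*1 + 0 = 9, q_0 = 9*0 + 1 = 1.
  i=1: a_1=1, p_1 = 1*9 + 1 = 10, q_1 = 1*1 + 0 = 1.
  i=2: a_2=7, p_2 = 7*10 + 9 = 79, q_2 = 7*1 + 1 = 8.
  i=3: a_3=2, p_3 = 2*79 + 10 = 168, q_3 = 2*8 + 1 = 17.
  i=4: a_4=3, p_4 = 3*168 + 79 = 583, q_4 = 3*17 + 8 = 59.
q_4 = 59 > 22, so the last convergent with denominator <= 22 is p_3/q_3 = 168/17.
The closest fraction with denominator <= 22 is either p_3/q_3 or the intermediate fraction (k*p_3 + p_2)/(k*q_3 + q_2) with the largest k >= 1 whose denominator stays <= 22; these approach x as k grows, and every other convergent or intermediate fraction in range is farther away.
Largest k: floor((22 - q_2)/q_3) = floor((22 - 8)/17) = 0.
Since k = 0, no intermediate fraction beyond p_3/q_3 has denominator <= 22, so the convergent 168/17 is the closest (its error is |583*17 - 168*59|/(59*17) = 1/1003).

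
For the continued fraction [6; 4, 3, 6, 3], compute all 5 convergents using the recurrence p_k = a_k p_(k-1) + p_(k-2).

Using the convergent recurrence p_i = a_i*p_{i-1} + p_{i-2}, q_i = a_i*q_{i-1} + q_{i-2} with p_{-2}=0, p_{-1}=1, q_{-2}=1, q_{-1}=0:
  i=0: a_0=6, p_0 = 6*1 + 0 = 6, q_0 = 6*0 + 1 = 1.
  i=1: a_1=4, p_1 = 4*6 + 1 = 25, q_1 = 4*1 + 0 = 4.
  i=2: a_2=3, p_2 = 3*25 + 6 = 81, q_2 = 3*4 + 1 = 13.
  i=3: a_3=6, p_3 = 6*81 + 25 = 511, q_3 = 6*13 + 4 = 82.
  i=4: a_4=3, p_4 = 3*511 + 81 = 1614, q_4 = 3*82 + 13 = 259.

6/1, 25/4, 81/13, 511/82, 1614/259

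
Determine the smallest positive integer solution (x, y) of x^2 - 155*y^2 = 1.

First expand sqrt(155) as a continued fraction. With x_i = (sqrt(155) + m_i)/d_i and (m_0, d_0) = (0, 1): a_0 = floor(sqrt(155)) = 12, since 12^2 = 144 <= 155 < 169 = 13^2.
Iterate m_{i+1} = d_i*a_i - m_i, d_{i+1} = (155 - m_{i+1}^2)/d_i, a_{i+1} = floor((a_0 + m_{i+1})/d_{i+1}):
  m_1 = 1*12 - 0 = 12, d_1 = (155 - 12^2)/1 = 11/1 = 11, a_1 = floor((12 + 12)/11) = 2.
  m_2 = 11*2 - 12 = 10, d_2 = (155 - 10^2)/11 = 55/11 = 5, a_2 = floor((12 + 10)/5) = 4.
  m_3 = 5*4 - 10 = 10, d_3 = (155 - 10^2)/5 = 55/5 = 11, a_3 = floor((12 + 10)/11) = 2.
  m_4 = 11*2 - 10 = 12, d_4 = (155 - 12^2)/11 = 11/11 = 1, a_4 = floor((12 + 12)/1) = 24.
  m_5 = 1*24 - 12 = 12, d_5 = (155 - 12^2)/1 = 11/1 = 11: (m_5, d_5) = (m_1, d_1) = (12, 11), so from here the quotients repeat a_1, ..., a_4; the period length is 4.
So sqrt(155) = [12; (2, 4, 2, 24)] with period length k = 4.
k is even, so the fundamental solution of x^2 - 155y^2 = 1 is (p_{k-1}, q_{k-1}) = (p_3, q_3); compute convergents through index 3.
Convergents (p_i = a_i*p_{i-1} + p_{i-2}, q_i = a_i*q_{i-1} + q_{i-2} with p_{-2}=0, p_{-1}=1, q_{-2}=1, q_{-1}=0):
  i=0: a_0=12, p_0 = 12*1 + 0 = 12, q_0 = 12*0 + 1 = 1.
  i=1: a_1=2, p_1 = 2*12 + 1 = 25, q_1 = 2*1 + 0 = 2.
  i=2: a_2=4, p_2 = 4*25 + 12 = 112, q_2 = 4*2 + 1 = 9.
  i=3: a_3=2, p_3 = 2*112 + 25 = 249, q_3 = 2*9 + 2 = 20.
Check: 249^2 - 155*20^2 = 62001 - 62000 = 1, so (x, y) = (249, 20) solves the equation, and by the theorem it is the least positive solution.

(x, y) = (249, 20)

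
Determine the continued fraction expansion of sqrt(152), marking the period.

Write x_i = (sqrt(152) + m_i)/d_i with (m_0, d_0) = (0, 1). a_0 = floor(sqrt(152)) = 12, since 12^2 = 144 <= 152 < 169 = 13^2.
Iterate m_{i+1} = d_i*a_i - m_i, d_{i+1} = (152 - m_{i+1}^2)/d_i, a_{i+1} = floor((a_0 + m_{i+1})/d_{i+1}):
  m_1 = 1*12 - 0 = 12, d_1 = (152 - 12^2)/1 = 8/1 = 8, a_1 = floor((12 + 12)/8) = 3.
  m_2 = 8*3 - 12 = 12, d_2 = (152 - 12^2)/8 = 8/8 = 1, a_2 = floor((12 + 12)/1) = 24.
  m_3 = 1*24 - 12 = 12, d_3 = (152 - 12^2)/1 = 8/1 = 8: (m_3, d_3) = (m_1, d_1) = (12, 8), so from here the quotients repeat a_1, a_2; the period length is 2.
Hence the expansion of sqrt(152) is a_0 = 12 followed by the repeating block 3, 24 (period 2).

[12; (3, 24)]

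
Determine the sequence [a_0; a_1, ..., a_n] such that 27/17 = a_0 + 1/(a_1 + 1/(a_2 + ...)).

[1; 1, 1, 2, 3]

Run the Euclidean algorithm on 27 and 17; the successive quotients are the partial quotients a_0, a_1, ... (each step inverts the fractional part left over by the previous one):
  27 = 1*17 + 10, so a_0 = 1.
  17 = 1*10 + 7, so a_1 = 1.
  10 = 1*7 + 3, so a_2 = 1.
  7 = 2*3 + 1, so a_3 = 2.
  3 = 3*1 + 0, so a_4 = 3.
The remainder reaches 0 after 5 divisions, so the expansion has 5 partial quotients, read off in order.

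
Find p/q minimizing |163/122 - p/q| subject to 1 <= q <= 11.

4/3

Expand x = 163/122 as a continued fraction with the Euclidean algorithm:
  163 = 1*122 + 41, so a_0 = 1.
  122 = 2*41 + 40, so a_1 = 2.
  41 = 1*40 + 1, so a_2 = 1.
  40 = 40*1 + 0, so a_3 = 40.
so x = [1; 2, 1, 40].
Convergents (p_i = a_i*p_{i-1} + p_{i-2}, q_i = a_i*q_{i-1} + q_{i-2} with p_{-2}=0, p_{-1}=1, q_{-2}=1, q_{-1}=0), until the denominator exceeds 11:
  i=0: a_0=1, p_0 = 1*1 + 0 = 1, q_0 = 1*0 + 1 = 1.
  i=1: a_1=2, p_1 = 2*1 + 1 = 3, q_1 = 2*1 + 0 = 2.
  i=2: a_2=1, p_2 = 1*3 + 1 = 4, q_2 = 1*2 + 1 = 3.
  i=3: a_3=40, p_3 = 40*4 + 3 = 163, q_3 = 40*3 + 2 = 122.
q_3 = 122 > 11, so the last convergent with denominator <= 11 is p_2/q_2 = 4/3.
The closest fraction with denominator <= 11 is either p_2/q_2 or the intermediate fraction (k*p_2 + p_1)/(k*q_2 + q_1) with the largest k >= 1 whose denominator stays <= 11; these approach x as k grows, and every other convergent or intermediate fraction in range is farther away.
Largest k: floor((11 - q_1)/q_2) = floor((11 - 2)/3) = 3.
That gives (3*4 + 3)/(3*3 + 2) = 15/11.
Compare the errors: |x - 4/3| = |163*3 - 4*122|/(122*3) = 1/366, and |x - 15/11| = |163*11 - 15*122|/(122*11) = 37/1342.
Cross-multiplying, 1*1342 = 1342 < 13542 = 37*366, so 1/366 is smaller: the convergent 4/3 is closer to x than 15/11.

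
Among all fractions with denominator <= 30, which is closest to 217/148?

22/15

Expand x = 217/148 as a continued fraction with the Euclidean algorithm:
  217 = 1*148 + 69, so a_0 = 1.
  148 = 2*69 + 10, so a_1 = 2.
  69 = 6*10 + 9, so a_2 = 6.
  10 = 1*9 + 1, so a_3 = 1.
  9 = 9*1 + 0, so a_4 = 9.
so x = [1; 2, 6, 1, 9].
Convergents (p_i = a_i*p_{i-1} + p_{i-2}, q_i = a_i*q_{i-1} + q_{i-2} with p_{-2}=0, p_{-1}=1, q_{-2}=1, q_{-1}=0), until the denominator exceeds 30:
  i=0: a_0=1, p_0 = 1*1 + 0 = 1, q_0 = 1*0 + 1 = 1.
  i=1: a_1=2, p_1 = 2*1 + 1 = 3, q_1 = 2*1 + 0 = 2.
  i=2: a_2=6, p_2 = 6*3 + 1 = 19, q_2 = 6*2 + 1 = 13.
  i=3: a_3=1, p_3 = 1*19 + 3 = 22, q_3 = 1*13 + 2 = 15.
  i=4: a_4=9, p_4 = 9*22 + 19 = 217, q_4 = 9*15 + 13 = 148.
q_4 = 148 > 30, so the last convergent with denominator <= 30 is p_3/q_3 = 22/15.
The closest fraction with denominator <= 30 is either p_3/q_3 or the intermediate fraction (k*p_3 + p_2)/(k*q_3 + q_2) with the largest k >= 1 whose denominator stays <= 30; these approach x as k grows, and every other convergent or intermediate fraction in range is farther away.
Largest k: floor((30 - q_2)/q_3) = floor((30 - 13)/15) = 1.
That gives (1*22 + 19)/(1*15 + 13) = 41/28.
Compare the errors: |x - 22/15| = |217*15 - 22*148|/(148*15) = 1/2220, and |x - 41/28| = |217*28 - 41*148|/(148*28) = 8/4144.
Cross-multiplying, 1*4144 = 4144 < 17760 = 8*2220, so 1/2220 is smaller: the convergent 22/15 is closer to x than 41/28.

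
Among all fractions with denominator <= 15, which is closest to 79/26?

46/15

Expand x = 79/26 as a continued fraction with the Euclidean algorithm:
  79 = 3*26 + 1, so a_0 = 3.
  26 = 26*1 + 0, so a_1 = 26.
so x = [3; 26].
Convergents (p_i = a_i*p_{i-1} + p_{i-2}, q_i = a_i*q_{i-1} + q_{i-2} with p_{-2}=0, p_{-1}=1, q_{-2}=1, q_{-1}=0), until the denominator exceeds 15:
  i=0: a_0=3, p_0 = 3*1 + 0 = 3, q_0 = 3*0 + 1 = 1.
  i=1: a_1=26, p_1 = 26*3 + 1 = 79, q_1 = 26*1 + 0 = 26.
q_1 = 26 > 15, so the last convergent with denominator <= 15 is p_0/q_0 = 3/1.
The closest fraction with denominator <= 15 is either p_0/q_0 or the intermediate fraction (k*p_0 + p_{-1})/(k*q_0 + q_{-1}) with the largest k >= 1 whose denominator stays <= 15; these approach x as k grows, and every other convergent or intermediate fraction in range is farther away.
Largest k: floor((15 - q_{-1})/q_0) = floor((15 - 0)/1) = 15 (using the seeds p_{-1} = 1, q_{-1} = 0).
That gives (15*3 + 1)/(15*1 + 0) = 46/15.
Compare the errors: |x - 3/1| = |79*1 - 3*26|/(26*1) = 1/26, and |x - 46/15| = |79*15 - 46*26|/(26*15) = 11/390.
Cross-multiplying, 11*26 = 286 < 390 = 1*390, so 11/390 is smaller: the intermediate fraction 46/15 is closer to x than 3/1.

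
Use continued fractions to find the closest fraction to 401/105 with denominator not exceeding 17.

42/11

Expand x = 401/105 as a continued fraction with the Euclidean algorithm:
  401 = 3*105 + 86, so a_0 = 3.
  105 = 1*86 + 19, so a_1 = 1.
  86 = 4*19 + 10, so a_2 = 4.
  19 = 1*10 + 9, so a_3 = 1.
  10 = 1*9 + 1, so a_4 = 1.
  9 = 9*1 + 0, so a_5 = 9.
so x = [3; 1, 4, 1, 1, 9].
Convergents (p_i = a_i*p_{i-1} + p_{i-2}, q_i = a_i*q_{i-1} + q_{i-2} with p_{-2}=0, p_{-1}=1, q_{-2}=1, q_{-1}=0), until the denominator exceeds 17:
  i=0: a_0=3, p_0 = 3*1 + 0 = 3, q_0 = 3*0 + 1 = 1.
  i=1: a_1=1, p_1 = 1*3 + 1 = 4, q_1 = 1*1 + 0 = 1.
  i=2: a_2=4, p_2 = 4*4 + 3 = 19, q_2 = 4*1 + 1 = 5.
  i=3: a_3=1, p_3 = 1*19 + 4 = 23, q_3 = 1*5 + 1 = 6.
  i=4: a_4=1, p_4 = 1*23 + 19 = 42, q_4 = 1*6 + 5 = 11.
  i=5: a_5=9, p_5 = 9*42 + 23 = 401, q_5 = 9*11 + 6 = 105.
q_5 = 105 > 17, so the last convergent with denominator <= 17 is p_4/q_4 = 42/11.
The closest fraction with denominator <= 17 is either p_4/q_4 or the intermediate fraction (k*p_4 + p_3)/(k*q_4 + q_3) with the largest k >= 1 whose denominator stays <= 17; these approach x as k grows, and every other convergent or intermediate fraction in range is farther away.
Largest k: floor((17 - q_3)/q_4) = floor((17 - 6)/11) = 1.
That gives (1*42 + 23)/(1*11 + 6) = 65/17.
Compare the errors: |x - 42/11| = |401*11 - 42*105|/(105*11) = 1/1155, and |x - 65/17| = |401*17 - 65*105|/(105*17) = 8/1785.
Cross-multiplying, 1*1785 = 1785 < 9240 = 8*1155, so 1/1155 is smaller: the convergent 42/11 is closer to x than 65/17.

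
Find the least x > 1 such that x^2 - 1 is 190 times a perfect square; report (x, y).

First expand sqrt(190) as a continued fraction. With x_i = (sqrt(190) + m_i)/d_i and (m_0, d_0) = (0, 1): a_0 = floor(sqrt(190)) = 13, since 13^2 = 169 <= 190 < 196 = 14^2.
Iterate m_{i+1} = d_i*a_i - m_i, d_{i+1} = (190 - m_{i+1}^2)/d_i, a_{i+1} = floor((a_0 + m_{i+1})/d_{i+1}):
  m_1 = 1*13 - 0 = 13, d_1 = (190 - 13^2)/1 = 21/1 = 21, a_1 = floor((13 + 13)/21) = 1.
  m_2 = 21*1 - 13 = 8, d_2 = (190 - 8^2)/21 = 126/21 = 6, a_2 = floor((13 + 8)/6) = 3.
  m_3 = 6*3 - 8 = 10, d_3 = (190 - 10^2)/6 = 90/6 = 15, a_3 = floor((13 + 10)/15) = 1.
  m_4 = 15*1 - 10 = 5, d_4 = (190 - 5^2)/15 = 165/15 = 11, a_4 = floor((13 + 5)/11) = 1.
  m_5 = 11*1 - 5 = 6, d_5 = (190 - 6^2)/11 = 154/11 = 14, a_5 = floor((13 + 6)/14) = 1.
  m_6 = 14*1 - 6 = 8, d_6 = (190 - 8^2)/14 = 126/14 = 9, a_6 = floor((13 + 8)/9) = 2.
  m_7 = 9*2 - 8 = 10, d_7 = (190 - 10^2)/9 = 90/9 = 10, a_7 = floor((13 + 10)/10) = 2.
  m_8 = 10*2 - 10 = 10, d_8 = (190 - 10^2)/10 = 90/10 = 9, a_8 = floor((13 + 10)/9) = 2.
  m_9 = 9*2 - 10 = 8, d_9 = (190 - 8^2)/9 = 126/9 = 14, a_9 = floor((13 + 8)/14) = 1.
  m_10 = 14*1 - 8 = 6, d_10 = (190 - 6^2)/14 = 154/14 = 11, a_10 = floor((13 + 6)/11) = 1.
  m_11 = 11*1 - 6 = 5, d_11 = (190 - 5^2)/11 = 165/11 = 15, a_11 = floor((13 + 5)/15) = 1.
  m_12 = 15*1 - 5 = 10, d_12 = (190 - 10^2)/15 = 90/15 = 6, a_12 = floor((13 + 10)/6) = 3.
  m_13 = 6*3 - 10 = 8, d_13 = (190 - 8^2)/6 = 126/6 = 21, a_13 = floor((13 + 8)/21) = 1.
  m_14 = 21*1 - 8 = 13, d_14 = (190 - 13^2)/21 = 21/21 = 1, a_14 = floor((13 + 13)/1) = 26.
  m_15 = 1*26 - 13 = 13, d_15 = (190 - 13^2)/1 = 21/1 = 21: (m_15, d_15) = (m_1, d_1) = (13, 21), so from here the quotients repeat a_1, ..., a_14; the period length is 14.
So sqrt(190) = [13; (1, 3, 1, 1, 1, 2, 2, 2, 1, 1, 1, 3, 1, 26)] with period length k = 14.
k is even, so the fundamental solution of x^2 - 190y^2 = 1 is (p_{k-1}, q_{k-1}) = (p_13, q_13); compute convergents through index 13.
Convergents (p_i = a_i*p_{i-1} + p_{i-2}, q_i = a_i*q_{i-1} + q_{i-2} with p_{-2}=0, p_{-1}=1, q_{-2}=1, q_{-1}=0):
  i=0: a_0=13, p_0 = 13*1 + 0 = 13, q_0 = 13*0 + 1 = 1.
  i=1: a_1=1, p_1 = 1*13 + 1 = 14, q_1 = 1*1 + 0 = 1.
  i=2: a_2=3, p_2 = 3*14 + 13 = 55, q_2 = 3*1 + 1 = 4.
  i=3: a_3=1, p_3 = 1*55 + 14 = 69, q_3 = 1*4 + 1 = 5.
  i=4: a_4=1, p_4 = 1*69 + 55 = 124, q_4 = 1*5 + 4 = 9.
  i=5: a_5=1, p_5 = 1*124 + 69 = 193, q_5 = 1*9 + 5 = 14.
  i=6: a_6=2, p_6 = 2*193 + 124 = 510, q_6 = 2*14 + 9 = 37.
  i=7: a_7=2, p_7 = 2*510 + 193 = 1213, q_7 = 2*37 + 14 = 88.
  i=8: a_8=2, p_8 = 2*1213 + 510 = 2936, q_8 = 2*88 + 37 = 213.
  i=9: a_9=1, p_9 = 1*2936 + 1213 = 4149, q_9 = 1*213 + 88 = 301.
  i=10: a_10=1, p_10 = 1*4149 + 2936 = 7085, q_10 = 1*301 + 213 = 514.
  i=11: a_11=1, p_11 = 1*7085 + 4149 = 11234, q_11 = 1*514 + 301 = 815.
  i=12: a_12=3, p_12 = 3*11234 + 7085 = 40787, q_12 = 3*815 + 514 = 2959.
  i=13: a_13=1, p_13 = 1*40787 + 11234 = 52021, q_13 = 1*2959 + 815 = 3774.
Check: 52021^2 - 190*3774^2 = 2706184441 - 2706184440 = 1, so (x, y) = (52021, 3774) solves the equation, and by the theorem it is the least positive solution.

(x, y) = (52021, 3774)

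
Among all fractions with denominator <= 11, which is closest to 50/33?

3/2

Expand x = 50/33 as a continued fraction with the Euclidean algorithm:
  50 = 1*33 + 17, so a_0 = 1.
  33 = 1*17 + 16, so a_1 = 1.
  17 = 1*16 + 1, so a_2 = 1.
  16 = 16*1 + 0, so a_3 = 16.
so x = [1; 1, 1, 16].
Convergents (p_i = a_i*p_{i-1} + p_{i-2}, q_i = a_i*q_{i-1} + q_{i-2} with p_{-2}=0, p_{-1}=1, q_{-2}=1, q_{-1}=0), until the denominator exceeds 11:
  i=0: a_0=1, p_0 = 1*1 + 0 = 1, q_0 = 1*0 + 1 = 1.
  i=1: a_1=1, p_1 = 1*1 + 1 = 2, q_1 = 1*1 + 0 = 1.
  i=2: a_2=1, p_2 = 1*2 + 1 = 3, q_2 = 1*1 + 1 = 2.
  i=3: a_3=16, p_3 = 16*3 + 2 = 50, q_3 = 16*2 + 1 = 33.
q_3 = 33 > 11, so the last convergent with denominator <= 11 is p_2/q_2 = 3/2.
The closest fraction with denominator <= 11 is either p_2/q_2 or the intermediate fraction (k*p_2 + p_1)/(k*q_2 + q_1) with the largest k >= 1 whose denominator stays <= 11; these approach x as k grows, and every other convergent or intermediate fraction in range is farther away.
Largest k: floor((11 - q_1)/q_2) = floor((11 - 1)/2) = 5.
That gives (5*3 + 2)/(5*2 + 1) = 17/11.
Compare the errors: |x - 3/2| = |50*2 - 3*33|/(33*2) = 1/66, and |x - 17/11| = |50*11 - 17*33|/(33*11) = 11/363.
Cross-multiplying, 1*363 = 363 < 726 = 11*66, so 1/66 is smaller: the convergent 3/2 is closer to x than 17/11.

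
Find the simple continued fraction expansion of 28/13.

Run the Euclidean algorithm on 28 and 13; the successive quotients are the partial quotients a_0, a_1, ... (each step inverts the fractional part left over by the previous one):
  28 = 2*13 + 2, so a_0 = 2.
  13 = 6*2 + 1, so a_1 = 6.
  2 = 2*1 + 0, so a_2 = 2.
The remainder reaches 0 after 3 divisions, so the expansion has 3 partial quotients, read off in order.

[2; 6, 2]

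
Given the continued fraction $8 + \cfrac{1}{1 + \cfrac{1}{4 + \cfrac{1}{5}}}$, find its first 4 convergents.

Using the convergent recurrence p_i = a_i*p_{i-1} + p_{i-2}, q_i = a_i*q_{i-1} + q_{i-2} with p_{-2}=0, p_{-1}=1, q_{-2}=1, q_{-1}=0:
  i=0: a_0=8, p_0 = 8*1 + 0 = 8, q_0 = 8*0 + 1 = 1.
  i=1: a_1=1, p_1 = 1*8 + 1 = 9, q_1 = 1*1 + 0 = 1.
  i=2: a_2=4, p_2 = 4*9 + 8 = 44, q_2 = 4*1 + 1 = 5.
  i=3: a_3=5, p_3 = 5*44 + 9 = 229, q_3 = 5*5 + 1 = 26.

8/1, 9/1, 44/5, 229/26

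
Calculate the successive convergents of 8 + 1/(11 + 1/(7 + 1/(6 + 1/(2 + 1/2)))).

8/1, 89/11, 631/78, 3875/479, 8381/1036, 20637/2551

Using the convergent recurrence p_i = a_i*p_{i-1} + p_{i-2}, q_i = a_i*q_{i-1} + q_{i-2} with p_{-2}=0, p_{-1}=1, q_{-2}=1, q_{-1}=0:
  i=0: a_0=8, p_0 = 8*1 + 0 = 8, q_0 = 8*0 + 1 = 1.
  i=1: a_1=11, p_1 = 11*8 + 1 = 89, q_1 = 11*1 + 0 = 11.
  i=2: a_2=7, p_2 = 7*89 + 8 = 631, q_2 = 7*11 + 1 = 78.
  i=3: a_3=6, p_3 = 6*631 + 89 = 3875, q_3 = 6*78 + 11 = 479.
  i=4: a_4=2, p_4 = 2*3875 + 631 = 8381, q_4 = 2*479 + 78 = 1036.
  i=5: a_5=2, p_5 = 2*8381 + 3875 = 20637, q_5 = 2*1036 + 479 = 2551.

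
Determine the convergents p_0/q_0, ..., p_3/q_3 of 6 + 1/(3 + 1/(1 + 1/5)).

6/1, 19/3, 25/4, 144/23

Using the convergent recurrence p_i = a_i*p_{i-1} + p_{i-2}, q_i = a_i*q_{i-1} + q_{i-2} with p_{-2}=0, p_{-1}=1, q_{-2}=1, q_{-1}=0:
  i=0: a_0=6, p_0 = 6*1 + 0 = 6, q_0 = 6*0 + 1 = 1.
  i=1: a_1=3, p_1 = 3*6 + 1 = 19, q_1 = 3*1 + 0 = 3.
  i=2: a_2=1, p_2 = 1*19 + 6 = 25, q_2 = 1*3 + 1 = 4.
  i=3: a_3=5, p_3 = 5*25 + 19 = 144, q_3 = 5*4 + 3 = 23.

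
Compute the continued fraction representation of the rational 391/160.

Run the Euclidean algorithm on 391 and 160; the successive quotients are the partial quotients a_0, a_1, ... (each step inverts the fractional part left over by the previous one):
  391 = 2*160 + 71, so a_0 = 2.
  160 = 2*71 + 18, so a_1 = 2.
  71 = 3*18 + 17, so a_2 = 3.
  18 = 1*17 + 1, so a_3 = 1.
  17 = 17*1 + 0, so a_4 = 17.
The remainder reaches 0 after 5 divisions, so the expansion has 5 partial quotients, read off in order.

[2; 2, 3, 1, 17]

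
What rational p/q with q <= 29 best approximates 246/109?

Expand x = 246/109 as a continued fraction with the Euclidean algorithm:
  246 = 2*109 + 28, so a_0 = 2.
  109 = 3*28 + 25, so a_1 = 3.
  28 = 1*25 + 3, so a_2 = 1.
  25 = 8*3 + 1, so a_3 = 8.
  3 = 3*1 + 0, so a_4 = 3.
so x = [2; 3, 1, 8, 3].
Convergents (p_i = a_i*p_{i-1} + p_{i-2}, q_i = a_i*q_{i-1} + q_{i-2} with p_{-2}=0, p_{-1}=1, q_{-2}=1, q_{-1}=0), until the denominator exceeds 29:
  i=0: a_0=2, p_0 = 2*1 + 0 = 2, q_0 = 2*0 + 1 = 1.
  i=1: a_1=3, p_1 = 3*2 + 1 = 7, q_1 = 3*1 + 0 = 3.
  i=2: a_2=1, p_2 = 1*7 + 2 = 9, q_2 = 1*3 + 1 = 4.
  i=3: a_3=8, p_3 = 8*9 + 7 = 79, q_3 = 8*4 + 3 = 35.
q_3 = 35 > 29, so the last convergent with denominator <= 29 is p_2/q_2 = 9/4.
The closest fraction with denominator <= 29 is either p_2/q_2 or the intermediate fraction (k*p_2 + p_1)/(k*q_2 + q_1) with the largest k >= 1 whose denominator stays <= 29; these approach x as k grows, and every other convergent or intermediate fraction in range is farther away.
Largest k: floor((29 - q_1)/q_2) = floor((29 - 3)/4) = 6.
That gives (6*9 + 7)/(6*4 + 3) = 61/27.
Compare the errors: |x - 9/4| = |246*4 - 9*109|/(109*4) = 3/436, and |x - 61/27| = |246*27 - 61*109|/(109*27) = 7/2943.
Cross-multiplying, 7*436 = 3052 < 8829 = 3*2943, so 7/2943 is smaller: the intermediate fraction 61/27 is closer to x than 9/4.

61/27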